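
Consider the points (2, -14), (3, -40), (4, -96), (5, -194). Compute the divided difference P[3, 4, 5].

-21

P[3,4] = (-96 - (-40)) / (4 - 3) = -56
P[4,5] = (-194 - (-96)) / (5 - 4) = -98
P[3,4,5] = (-98 - (-56)) / (5 - 3) = -21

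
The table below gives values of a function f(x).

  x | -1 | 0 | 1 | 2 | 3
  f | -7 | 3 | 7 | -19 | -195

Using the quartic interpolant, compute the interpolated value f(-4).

Evaluate each Lagrange basis at x = -4:
L_0(-4) = (-4)·(-5)·(-6)·(-7)/[(-1)·(-2)·(-3)·(-4)] = 35
L_1(-4) = (-3)·(-5)·(-6)·(-7)/[(1)·(-1)·(-2)·(-3)] = -105
L_2(-4) = (-3)·(-4)·(-6)·(-7)/[(2)·(1)·(-1)·(-2)] = 126
L_3(-4) = (-3)·(-4)·(-5)·(-7)/[(3)·(2)·(1)·(-1)] = -70
L_4(-4) = (-3)·(-4)·(-5)·(-6)/[(4)·(3)·(2)·(1)] = 15
Sum: (-7)·(35) + 3·(-105) + 7·(126) + (-19)·(-70) + (-195)·(15) = -1273

-1273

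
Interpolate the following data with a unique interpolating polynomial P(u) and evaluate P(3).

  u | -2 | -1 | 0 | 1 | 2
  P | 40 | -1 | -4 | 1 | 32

Using Newton's divided-difference form:
P[-2,-1] = (-1 - 40) / (-1 - (-2)) = -41
P[-1,0] = (-4 - (-1)) / (0 - (-1)) = -3
P[0,1] = (1 - (-4)) / (1 - 0) = 5
P[1,2] = (32 - 1) / (2 - 1) = 31
P[-2,-1,0] = (-3 - (-41)) / (0 - (-2)) = 19
P[-1,0,1] = (5 - (-3)) / (1 - (-1)) = 4
P[0,1,2] = (31 - 5) / (2 - 0) = 13
P[-2,-1,0,1] = (4 - 19) / (1 - (-2)) = -5
P[-1,0,1,2] = (13 - 4) / (2 - (-1)) = 3
P[-2,-1,0,1,2] = (3 - (-5)) / (2 - (-2)) = 2
P(3) = 40 + (-41)·(5) + 19·(5)·(4) + (-5)·(5)·(4)·(3) + 2·(5)·(4)·(3)·(2) = 155

155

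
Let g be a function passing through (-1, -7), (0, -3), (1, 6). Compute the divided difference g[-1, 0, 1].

g[-1,0] = (-3 - (-7)) / (0 - (-1)) = 4
g[0,1] = (6 - (-3)) / (1 - 0) = 9
g[-1,0,1] = (9 - 4) / (1 - (-1)) = 5/2

5/2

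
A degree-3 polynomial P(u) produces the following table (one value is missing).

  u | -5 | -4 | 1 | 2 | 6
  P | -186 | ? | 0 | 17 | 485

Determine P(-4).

-85

The 4 known values determine P uniquely (degree ≤ 3).
L_0(-4) = (-5)·(-6)·(-10)/[(-6)·(-7)·(-11)] = 50/77
L_1(-4) = (1)·(-6)·(-10)/[(6)·(-1)·(-5)] = 2
L_2(-4) = (1)·(-5)·(-10)/[(7)·(1)·(-4)] = -25/14
L_3(-4) = (1)·(-5)·(-6)/[(11)·(5)·(4)] = 3/22
Sum: (-186)·(50/77) + 0 + 17·(-25/14) + 485·(3/22) = -85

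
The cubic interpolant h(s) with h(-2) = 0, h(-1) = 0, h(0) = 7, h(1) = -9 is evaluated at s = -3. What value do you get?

37

Using Newton's divided-difference form:
h[-2,-1] = (0 - 0) / (-1 - (-2)) = 0
h[-1,0] = (7 - 0) / (0 - (-1)) = 7
h[0,1] = (-9 - 7) / (1 - 0) = -16
h[-2,-1,0] = (7 - 0) / (0 - (-2)) = 7/2
h[-1,0,1] = (-16 - 7) / (1 - (-1)) = -23/2
h[-2,-1,0,1] = (-23/2 - 7/2) / (1 - (-2)) = -5
h(-3) = 0 + 0·(-1) + (7/2)·(-1)·(-2) + (-5)·(-1)·(-2)·(-3) = 37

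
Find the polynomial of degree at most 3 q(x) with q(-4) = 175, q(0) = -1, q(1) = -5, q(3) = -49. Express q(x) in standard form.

L_0(x) = x(x - 1)(x - 3) / [-140] = -(1/140)x^3 + (1/35)x^2 - (3/140)x
L_1(x) = (x + 4)(x - 1)(x - 3) / [12] = (1/12)x^3 - (13/12)x + 1
L_2(x) = (x + 4)x(x - 3) / [-10] = -(1/10)x^3 - (1/10)x^2 + (6/5)x
L_3(x) = (x + 4)x(x - 1) / [42] = (1/42)x^3 + (1/14)x^2 - (2/21)x
q(x) = 175·L_0 + (-1)·L_1 + (-5)·L_2 + (-49)·L_3
  175·L_0(x) = -(5/4)x^3 + 5x^2 - (15/4)x
  (-1)·L_1(x) = -(1/12)x^3 + (13/12)x - 1
  (-5)·L_2(x) = (1/2)x^3 + (1/2)x^2 - 6x
  (-49)·L_3(x) = -(7/6)x^3 - (7/2)x^2 + (14/3)x
Adding term by term: -2x^3 + 2x^2 - 4x - 1

q(x) = -2x^3 + 2x^2 - 4x - 1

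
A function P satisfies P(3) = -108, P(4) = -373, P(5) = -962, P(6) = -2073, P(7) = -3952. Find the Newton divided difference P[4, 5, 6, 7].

-41

P[4,5] = (-962 - (-373)) / (5 - 4) = -589
P[5,6] = (-2073 - (-962)) / (6 - 5) = -1111
P[6,7] = (-3952 - (-2073)) / (7 - 6) = -1879
P[4,5,6] = (-1111 - (-589)) / (6 - 4) = -261
P[5,6,7] = (-1879 - (-1111)) / (7 - 5) = -384
P[4,5,6,7] = (-384 - (-261)) / (7 - 4) = -41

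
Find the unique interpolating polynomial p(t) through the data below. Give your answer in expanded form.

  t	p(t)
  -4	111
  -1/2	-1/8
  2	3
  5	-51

Newton's divided differences:
p[-4,-1/2] = (-1/8 - 111) / (-1/2 - (-4)) = -127/4
p[-1/2,2] = (3 - (-1/8)) / (2 - (-1/2)) = 5/4
p[2,5] = (-51 - 3) / (5 - 2) = -18
p[-4,-1/2,2] = (5/4 - (-127/4)) / (2 - (-4)) = 11/2
p[-1/2,2,5] = (-18 - 5/4) / (5 - (-1/2)) = -7/2
p[-4,-1/2,2,5] = (-7/2 - 11/2) / (5 - (-4)) = -1
p(t) = 111 + (-127/4)·(t + 4) + (11/2)·(t + 4)(t + 1/2) + (-1)·(t + 4)(t + 1/2)(t - 2)
Expanding: p(t) = -t^3 + 3t^2 - 1

p(t) = -t^3 + 3t^2 - 1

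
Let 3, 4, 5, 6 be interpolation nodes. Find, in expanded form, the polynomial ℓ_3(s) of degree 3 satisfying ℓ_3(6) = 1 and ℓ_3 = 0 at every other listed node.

ℓ_3(s) = (s - 3)(s - 4)(s - 5) / [(3)·(2)·(1)]
       = (s^3 - 12s^2 + 47s - 60) / (6)

ℓ_3(s) = (1/6)s^3 - 2s^2 + (47/6)s - 10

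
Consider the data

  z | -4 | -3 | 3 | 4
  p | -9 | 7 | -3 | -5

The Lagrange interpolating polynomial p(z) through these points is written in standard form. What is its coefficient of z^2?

Build the Lagrange basis polynomials:
L_0(z) = (z + 3)(z - 3)(z - 4) / [-56] = -(1/56)z^3 + (1/14)z^2 + (9/56)z - 9/14
L_1(z) = (z + 4)(z - 3)(z - 4) / [42] = (1/42)z^3 - (1/14)z^2 - (8/21)z + 8/7
L_2(z) = (z + 4)(z + 3)(z - 4) / [-42] = -(1/42)z^3 - (1/14)z^2 + (8/21)z + 8/7
L_3(z) = (z + 4)(z + 3)(z - 3) / [56] = (1/56)z^3 + (1/14)z^2 - (9/56)z - 9/14
p(z) = (-9)·L_0 + 7·L_1 + (-3)·L_2 + (-5)·L_3
Only the coefficient of z^2 is needed; take it from each L_i and combine:
(-9)·(1/14) + 7·(-1/14) + (-3)·(-1/14) + (-5)·(1/14) = -9/7

-9/7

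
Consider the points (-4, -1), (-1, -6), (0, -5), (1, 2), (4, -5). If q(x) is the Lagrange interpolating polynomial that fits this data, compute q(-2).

-3/2

Evaluate each Lagrange basis at x = -2:
L_0(-2) = (-1)·(-2)·(-3)·(-6)/[(-3)·(-4)·(-5)·(-8)] = 3/40
L_1(-2) = (2)·(-2)·(-3)·(-6)/[(3)·(-1)·(-2)·(-5)] = 12/5
L_2(-2) = (2)·(-1)·(-3)·(-6)/[(4)·(1)·(-1)·(-4)] = -9/4
L_3(-2) = (2)·(-1)·(-2)·(-6)/[(5)·(2)·(1)·(-3)] = 4/5
L_4(-2) = (2)·(-1)·(-2)·(-3)/[(8)·(5)·(4)·(3)] = -1/40
Sum: (-1)·(3/40) + (-6)·(12/5) + (-5)·(-9/4) + 2·(4/5) + (-5)·(-1/40) = -3/2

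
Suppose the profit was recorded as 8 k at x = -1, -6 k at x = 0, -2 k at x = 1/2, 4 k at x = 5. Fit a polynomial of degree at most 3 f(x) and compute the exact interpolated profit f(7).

-760/3

L_0(7) = (7)·(13/2)·(2)/[(-1)·(-3/2)·(-6)] = -91/9
L_1(7) = (8)·(13/2)·(2)/[(1)·(-1/2)·(-5)] = 208/5
L_2(7) = (8)·(7)·(2)/[(3/2)·(1/2)·(-9/2)] = -896/27
L_3(7) = (8)·(7)·(13/2)/[(6)·(5)·(9/2)] = 364/135
Sum: 8·(-91/9) + (-6)·(208/5) + (-2)·(-896/27) + 4·(364/135) = -760/3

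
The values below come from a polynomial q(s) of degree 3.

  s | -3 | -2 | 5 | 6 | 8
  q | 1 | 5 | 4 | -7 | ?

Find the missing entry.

-1795/42

The 4 known values determine q uniquely (degree ≤ 3).
Evaluate each Lagrange basis at s = 8:
L_0(8) = (10)·(3)·(2)/[(-1)·(-8)·(-9)] = -5/6
L_1(8) = (11)·(3)·(2)/[(1)·(-7)·(-8)] = 33/28
L_2(8) = (11)·(10)·(2)/[(8)·(7)·(-1)] = -55/14
L_3(8) = (11)·(10)·(3)/[(9)·(8)·(1)] = 55/12
Sum: 1·(-5/6) + 5·(33/28) + 4·(-55/14) + (-7)·(55/12) = -1795/42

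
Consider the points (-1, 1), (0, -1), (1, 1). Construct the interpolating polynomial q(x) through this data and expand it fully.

Newton's divided differences:
q[-1,0] = (-1 - 1) / (0 - (-1)) = -2
q[0,1] = (1 - (-1)) / (1 - 0) = 2
q[-1,0,1] = (2 - (-2)) / (1 - (-1)) = 2
q(x) = 1 + (-2)·(x + 1) + 2·(x + 1)x
Expanding: q(x) = 2x^2 - 1

q(x) = 2x^2 - 1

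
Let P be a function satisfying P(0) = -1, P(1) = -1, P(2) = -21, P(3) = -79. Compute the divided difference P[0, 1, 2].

-10

P[0,1] = (-1 - (-1)) / (1 - 0) = 0
P[1,2] = (-21 - (-1)) / (2 - 1) = -20
P[0,1,2] = (-20 - 0) / (2 - 0) = -10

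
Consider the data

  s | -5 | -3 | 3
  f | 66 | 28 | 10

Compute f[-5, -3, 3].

f[-5,-3] = (28 - 66) / (-3 - (-5)) = -19
f[-3,3] = (10 - 28) / (3 - (-3)) = -3
f[-5,-3,3] = (-3 - (-19)) / (3 - (-5)) = 2

2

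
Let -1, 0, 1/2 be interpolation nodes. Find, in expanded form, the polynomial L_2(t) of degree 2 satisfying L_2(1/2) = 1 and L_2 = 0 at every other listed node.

L_2(t) = (4/3)t^2 + (4/3)t

L_2(t) = (t + 1)t / [(3/2)·(1/2)]
       = (t^2 + t) / (3/4)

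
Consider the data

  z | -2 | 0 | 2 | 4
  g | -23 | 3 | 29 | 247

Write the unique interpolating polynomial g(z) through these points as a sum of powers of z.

Newton's divided differences:
g[-2,0] = (3 - (-23)) / (0 - (-2)) = 13
g[0,2] = (29 - 3) / (2 - 0) = 13
g[2,4] = (247 - 29) / (4 - 2) = 109
g[-2,0,2] = (13 - 13) / (2 - (-2)) = 0
g[0,2,4] = (109 - 13) / (4 - 0) = 24
g[-2,0,2,4] = (24 - 0) / (4 - (-2)) = 4
g(z) = -23 + 13·(z + 2) + 4·(z + 2)z(z - 2)
Expanding: g(z) = 4z^3 - 3z + 3

g(z) = 4z^3 - 3z + 3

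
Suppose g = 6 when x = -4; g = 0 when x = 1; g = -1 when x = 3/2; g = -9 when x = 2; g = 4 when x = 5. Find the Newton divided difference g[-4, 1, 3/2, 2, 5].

g[-4,1] = (0 - 6) / (1 - (-4)) = -6/5
g[1,3/2] = (-1 - 0) / (3/2 - 1) = -2
g[3/2,2] = (-9 - (-1)) / (2 - 3/2) = -16
g[2,5] = (4 - (-9)) / (5 - 2) = 13/3
g[-4,1,3/2] = (-2 - (-6/5)) / (3/2 - (-4)) = -8/55
g[1,3/2,2] = (-16 - (-2)) / (2 - 1) = -14
g[3/2,2,5] = (13/3 - (-16)) / (5 - 3/2) = 122/21
g[-4,1,3/2,2] = (-14 - (-8/55)) / (2 - (-4)) = -127/55
g[1,3/2,2,5] = (122/21 - (-14)) / (5 - 1) = 104/21
g[-4,1,3/2,2,5] = (104/21 - (-127/55)) / (5 - (-4)) = 8387/10395

8387/10395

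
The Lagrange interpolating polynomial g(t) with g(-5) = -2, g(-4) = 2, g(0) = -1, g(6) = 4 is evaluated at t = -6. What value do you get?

Evaluate each Lagrange basis at t = -6:
L_0(-6) = (-2)·(-6)·(-12)/[(-1)·(-5)·(-11)] = 144/55
L_1(-6) = (-1)·(-6)·(-12)/[(1)·(-4)·(-10)] = -9/5
L_2(-6) = (-1)·(-2)·(-12)/[(5)·(4)·(-6)] = 1/5
L_3(-6) = (-1)·(-2)·(-6)/[(11)·(10)·(6)] = -1/55
Sum: (-2)·(144/55) + 2·(-9/5) + (-1)·(1/5) + 4·(-1/55) = -501/55

-501/55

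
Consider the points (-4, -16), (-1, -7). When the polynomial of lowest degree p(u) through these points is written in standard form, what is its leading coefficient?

3

L_0(u) = (u + 1) / [-3] = -(1/3)u - 1/3
L_1(u) = (u + 4) / [3] = (1/3)u + 4/3
p(u) = (-16)·L_0 + (-7)·L_1
Only the coefficient of u is needed; take it from each L_i and combine:
(-16)·(-1/3) + (-7)·(1/3) = 3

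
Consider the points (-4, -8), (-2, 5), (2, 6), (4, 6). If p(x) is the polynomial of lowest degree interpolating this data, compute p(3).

65/12

L_0(3) = (5)·(1)·(-1)/[(-2)·(-6)·(-8)] = 5/96
L_1(3) = (7)·(1)·(-1)/[(2)·(-4)·(-6)] = -7/48
L_2(3) = (7)·(5)·(-1)/[(6)·(4)·(-2)] = 35/48
L_3(3) = (7)·(5)·(1)/[(8)·(6)·(2)] = 35/96
Sum: (-8)·(5/96) + 5·(-7/48) + 6·(35/48) + 6·(35/96) = 65/12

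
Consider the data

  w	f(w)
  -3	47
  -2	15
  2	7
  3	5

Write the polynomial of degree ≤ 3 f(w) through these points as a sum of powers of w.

f(w) = -w^3 + 3w^2 + 2w - 1

L_0(w) = (w + 2)(w - 2)(w - 3) / [-30] = -(1/30)w^3 + (1/10)w^2 + (2/15)w - 2/5
L_1(w) = (w + 3)(w - 2)(w - 3) / [20] = (1/20)w^3 - (1/10)w^2 - (9/20)w + 9/10
L_2(w) = (w + 3)(w + 2)(w - 3) / [-20] = -(1/20)w^3 - (1/10)w^2 + (9/20)w + 9/10
L_3(w) = (w + 3)(w + 2)(w - 2) / [30] = (1/30)w^3 + (1/10)w^2 - (2/15)w - 2/5
f(w) = 47·L_0 + 15·L_1 + 7·L_2 + 5·L_3
  47·L_0(w) = -(47/30)w^3 + (47/10)w^2 + (94/15)w - 94/5
  15·L_1(w) = (3/4)w^3 - (3/2)w^2 - (27/4)w + 27/2
  7·L_2(w) = -(7/20)w^3 - (7/10)w^2 + (63/20)w + 63/10
  5·L_3(w) = (1/6)w^3 + (1/2)w^2 - (2/3)w - 2
Adding term by term: -w^3 + 3w^2 + 2w - 1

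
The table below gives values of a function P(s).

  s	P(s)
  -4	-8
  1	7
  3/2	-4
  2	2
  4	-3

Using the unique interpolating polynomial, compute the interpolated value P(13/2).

Using Newton's divided-difference form:
P[-4,1] = (7 - (-8)) / (1 - (-4)) = 3
P[1,3/2] = (-4 - 7) / (3/2 - 1) = -22
P[3/2,2] = (2 - (-4)) / (2 - 3/2) = 12
P[2,4] = (-3 - 2) / (4 - 2) = -5/2
P[-4,1,3/2] = (-22 - 3) / (3/2 - (-4)) = -50/11
P[1,3/2,2] = (12 - (-22)) / (2 - 1) = 34
P[3/2,2,4] = (-5/2 - 12) / (4 - 3/2) = -29/5
P[-4,1,3/2,2] = (34 - (-50/11)) / (2 - (-4)) = 212/33
P[1,3/2,2,4] = (-29/5 - 34) / (4 - 1) = -199/15
P[-4,1,3/2,2,4] = (-199/15 - 212/33) / (4 - (-4)) = -1083/440
P(13/2) = -8 + 3·(21/2) + (-50/11)·(21/2)·(11/2) + (212/33)·(21/2)·(11/2)·(5) + (-1083/440)·(21/2)·(11/2)·(5)·(9/2) = -101263/64

-101263/64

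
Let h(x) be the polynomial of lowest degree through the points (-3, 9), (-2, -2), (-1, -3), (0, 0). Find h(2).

-6

Evaluate each Lagrange basis at x = 2:
L_0(2) = (4)·(3)·(2)/[(-1)·(-2)·(-3)] = -4
L_1(2) = (5)·(3)·(2)/[(1)·(-1)·(-2)] = 15
L_2(2) = (5)·(4)·(2)/[(2)·(1)·(-1)] = -20
L_3(2) = (5)·(4)·(3)/[(3)·(2)·(1)] = 10
Sum: 9·(-4) + (-2)·(15) + (-3)·(-20) + 0 = -6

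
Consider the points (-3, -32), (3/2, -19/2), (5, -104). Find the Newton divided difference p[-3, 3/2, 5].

-4

p[-3,3/2] = (-19/2 - (-32)) / (3/2 - (-3)) = 5
p[3/2,5] = (-104 - (-19/2)) / (5 - 3/2) = -27
p[-3,3/2,5] = (-27 - 5) / (5 - (-3)) = -4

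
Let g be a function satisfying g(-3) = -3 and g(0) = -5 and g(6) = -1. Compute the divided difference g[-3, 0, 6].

g[-3,0] = (-5 - (-3)) / (0 - (-3)) = -2/3
g[0,6] = (-1 - (-5)) / (6 - 0) = 2/3
g[-3,0,6] = (2/3 - (-2/3)) / (6 - (-3)) = 4/27

4/27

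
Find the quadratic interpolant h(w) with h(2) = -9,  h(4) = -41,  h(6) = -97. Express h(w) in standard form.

h(w) = -3w^2 + 2w - 1

Build the Lagrange basis polynomials:
L_0(w) = (w - 4)(w - 6) / [8] = (1/8)w^2 - (5/4)w + 3
L_1(w) = (w - 2)(w - 6) / [-4] = -(1/4)w^2 + 2w - 3
L_2(w) = (w - 2)(w - 4) / [8] = (1/8)w^2 - (3/4)w + 1
h(w) = (-9)·L_0 + (-41)·L_1 + (-97)·L_2
  (-9)·L_0(w) = -(9/8)w^2 + (45/4)w - 27
  (-41)·L_1(w) = (41/4)w^2 - 82w + 123
  (-97)·L_2(w) = -(97/8)w^2 + (291/4)w - 97
Adding term by term: -3w^2 + 2w - 1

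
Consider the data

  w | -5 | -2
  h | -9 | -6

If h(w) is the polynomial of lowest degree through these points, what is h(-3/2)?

-11/2

Evaluate each Lagrange basis at w = -3/2:
L_0(-3/2) = (1/2)/[(-3)] = -1/6
L_1(-3/2) = (7/2)/[(3)] = 7/6
Sum: (-9)·(-1/6) + (-6)·(7/6) = -11/2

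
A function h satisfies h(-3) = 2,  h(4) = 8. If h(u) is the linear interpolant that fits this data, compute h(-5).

2/7

Evaluate each Lagrange basis at u = -5:
L_0(-5) = (-9)/[(-7)] = 9/7
L_1(-5) = (-2)/[(7)] = -2/7
Sum: 2·(9/7) + 8·(-2/7) = 2/7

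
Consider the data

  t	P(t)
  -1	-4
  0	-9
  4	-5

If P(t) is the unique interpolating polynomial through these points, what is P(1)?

Evaluate each Lagrange basis at t = 1:
L_0(1) = (1)·(-3)/[(-1)·(-5)] = -3/5
L_1(1) = (2)·(-3)/[(1)·(-4)] = 3/2
L_2(1) = (2)·(1)/[(5)·(4)] = 1/10
Sum: (-4)·(-3/5) + (-9)·(3/2) + (-5)·(1/10) = -58/5

-58/5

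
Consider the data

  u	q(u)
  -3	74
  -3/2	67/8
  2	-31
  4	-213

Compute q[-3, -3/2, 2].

13/2

q[-3,-3/2] = (67/8 - 74) / (-3/2 - (-3)) = -175/4
q[-3/2,2] = (-31 - 67/8) / (2 - (-3/2)) = -45/4
q[-3,-3/2,2] = (-45/4 - (-175/4)) / (2 - (-3)) = 13/2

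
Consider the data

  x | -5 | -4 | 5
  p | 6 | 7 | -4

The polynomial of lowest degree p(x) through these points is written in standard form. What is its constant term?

Build the Lagrange basis polynomials:
L_0(x) = (x + 4)(x - 5) / [10] = (1/10)x^2 - (1/10)x - 2
L_1(x) = (x + 5)(x - 5) / [-9] = -(1/9)x^2 + 25/9
L_2(x) = (x + 5)(x + 4) / [90] = (1/90)x^2 + (1/10)x + 2/9
p(x) = 6·L_0 + 7·L_1 + (-4)·L_2
Only the constant term is needed; take it from each L_i and combine:
6·(-2) + 7·(25/9) + (-4)·(2/9) = 59/9

59/9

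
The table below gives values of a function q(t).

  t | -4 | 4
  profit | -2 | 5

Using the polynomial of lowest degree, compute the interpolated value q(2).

Evaluate each Lagrange basis at t = 2:
L_0(2) = (-2)/[(-8)] = 1/4
L_1(2) = (6)/[(8)] = 3/4
Sum: (-2)·(1/4) + 5·(3/4) = 13/4

13/4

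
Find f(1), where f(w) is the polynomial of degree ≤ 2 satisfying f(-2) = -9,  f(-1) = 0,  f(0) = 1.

Evaluate each Lagrange basis at w = 1:
L_0(1) = (2)·(1)/[(-1)·(-2)] = 1
L_1(1) = (3)·(1)/[(1)·(-1)] = -3
L_2(1) = (3)·(2)/[(2)·(1)] = 3
Sum: (-9)·(1) + 0 + 1·(3) = -6

-6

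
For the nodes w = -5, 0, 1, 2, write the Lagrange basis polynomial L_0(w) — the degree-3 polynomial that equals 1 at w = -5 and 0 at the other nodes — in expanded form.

L_0(w) = w(w - 1)(w - 2) / [(-5)·(-6)·(-7)]
       = (w^3 - 3w^2 + 2w) / (-210)

L_0(w) = -(1/210)w^3 + (1/70)w^2 - (1/105)w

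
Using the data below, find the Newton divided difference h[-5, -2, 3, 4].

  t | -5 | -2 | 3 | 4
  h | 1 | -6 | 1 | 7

1/30

h[-5,-2] = (-6 - 1) / (-2 - (-5)) = -7/3
h[-2,3] = (1 - (-6)) / (3 - (-2)) = 7/5
h[3,4] = (7 - 1) / (4 - 3) = 6
h[-5,-2,3] = (7/5 - (-7/3)) / (3 - (-5)) = 7/15
h[-2,3,4] = (6 - 7/5) / (4 - (-2)) = 23/30
h[-5,-2,3,4] = (23/30 - 7/15) / (4 - (-5)) = 1/30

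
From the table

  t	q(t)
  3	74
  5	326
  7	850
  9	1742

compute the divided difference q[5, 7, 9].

q[5,7] = (850 - 326) / (7 - 5) = 262
q[7,9] = (1742 - 850) / (9 - 7) = 446
q[5,7,9] = (446 - 262) / (9 - 5) = 46

46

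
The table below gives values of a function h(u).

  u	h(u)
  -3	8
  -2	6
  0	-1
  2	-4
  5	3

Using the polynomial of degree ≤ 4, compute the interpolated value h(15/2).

Using Newton's divided-difference form:
h[-3,-2] = (6 - 8) / (-2 - (-3)) = -2
h[-2,0] = (-1 - 6) / (0 - (-2)) = -7/2
h[0,2] = (-4 - (-1)) / (2 - 0) = -3/2
h[2,5] = (3 - (-4)) / (5 - 2) = 7/3
h[-3,-2,0] = (-7/2 - (-2)) / (0 - (-3)) = -1/2
h[-2,0,2] = (-3/2 - (-7/2)) / (2 - (-2)) = 1/2
h[0,2,5] = (7/3 - (-3/2)) / (5 - 0) = 23/30
h[-3,-2,0,2] = (1/2 - (-1/2)) / (2 - (-3)) = 1/5
h[-2,0,2,5] = (23/30 - 1/2) / (5 - (-2)) = 4/105
h[-3,-2,0,2,5] = (4/105 - 1/5) / (5 - (-3)) = -17/840
h(15/2) = 8 + (-2)·(21/2) + (-1/2)·(21/2)·(19/2) + (1/5)·(21/2)·(19/2)·(15/2) + (-17/840)·(21/2)·(19/2)·(15/2)·(11/2) = 445/128

445/128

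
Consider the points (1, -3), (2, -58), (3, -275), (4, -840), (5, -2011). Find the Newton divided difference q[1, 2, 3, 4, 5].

q[1,2] = (-58 - (-3)) / (2 - 1) = -55
q[2,3] = (-275 - (-58)) / (3 - 2) = -217
q[3,4] = (-840 - (-275)) / (4 - 3) = -565
q[4,5] = (-2011 - (-840)) / (5 - 4) = -1171
q[1,2,3] = (-217 - (-55)) / (3 - 1) = -81
q[2,3,4] = (-565 - (-217)) / (4 - 2) = -174
q[3,4,5] = (-1171 - (-565)) / (5 - 3) = -303
q[1,2,3,4] = (-174 - (-81)) / (4 - 1) = -31
q[2,3,4,5] = (-303 - (-174)) / (5 - 2) = -43
q[1,2,3,4,5] = (-43 - (-31)) / (5 - 1) = -3

-3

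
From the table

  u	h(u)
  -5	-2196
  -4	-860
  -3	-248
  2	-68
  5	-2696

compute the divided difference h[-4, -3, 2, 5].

-2

h[-4,-3] = (-248 - (-860)) / (-3 - (-4)) = 612
h[-3,2] = (-68 - (-248)) / (2 - (-3)) = 36
h[2,5] = (-2696 - (-68)) / (5 - 2) = -876
h[-4,-3,2] = (36 - 612) / (2 - (-4)) = -96
h[-3,2,5] = (-876 - 36) / (5 - (-3)) = -114
h[-4,-3,2,5] = (-114 - (-96)) / (5 - (-4)) = -2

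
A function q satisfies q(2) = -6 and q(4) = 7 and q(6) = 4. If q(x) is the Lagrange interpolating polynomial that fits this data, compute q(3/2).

Evaluate each Lagrange basis at x = 3/2:
L_0(3/2) = (-5/2)·(-9/2)/[(-2)·(-4)] = 45/32
L_1(3/2) = (-1/2)·(-9/2)/[(2)·(-2)] = -9/16
L_2(3/2) = (-1/2)·(-5/2)/[(4)·(2)] = 5/32
Sum: (-6)·(45/32) + 7·(-9/16) + 4·(5/32) = -47/4

-47/4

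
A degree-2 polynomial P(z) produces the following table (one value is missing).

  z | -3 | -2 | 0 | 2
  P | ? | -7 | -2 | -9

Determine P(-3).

-14

The 3 known values determine P uniquely (degree ≤ 2).
L_0(-3) = (-3)·(-5)/[(-2)·(-4)] = 15/8
L_1(-3) = (-1)·(-5)/[(2)·(-2)] = -5/4
L_2(-3) = (-1)·(-3)/[(4)·(2)] = 3/8
Sum: (-7)·(15/8) + (-2)·(-5/4) + (-9)·(3/8) = -14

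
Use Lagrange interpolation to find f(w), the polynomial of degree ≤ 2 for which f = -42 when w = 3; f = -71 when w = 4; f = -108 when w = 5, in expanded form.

f(w) = -4w^2 - w - 3

L_0(w) = (w - 4)(w - 5) / [2] = (1/2)w^2 - (9/2)w + 10
L_1(w) = (w - 3)(w - 5) / [-1] = -w^2 + 8w - 15
L_2(w) = (w - 3)(w - 4) / [2] = (1/2)w^2 - (7/2)w + 6
f(w) = (-42)·L_0 + (-71)·L_1 + (-108)·L_2
  (-42)·L_0(w) = -21w^2 + 189w - 420
  (-71)·L_1(w) = 71w^2 - 568w + 1065
  (-108)·L_2(w) = -54w^2 + 378w - 648
Adding term by term: -4w^2 - w - 3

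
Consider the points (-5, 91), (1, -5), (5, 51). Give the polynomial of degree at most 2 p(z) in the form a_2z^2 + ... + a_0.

p(z) = 3z^2 - 4z - 4

Build the Lagrange basis polynomials:
L_0(z) = (z - 1)(z - 5) / [60] = (1/60)z^2 - (1/10)z + 1/12
L_1(z) = (z + 5)(z - 5) / [-24] = -(1/24)z^2 + 25/24
L_2(z) = (z + 5)(z - 1) / [40] = (1/40)z^2 + (1/10)z - 1/8
p(z) = 91·L_0 + (-5)·L_1 + 51·L_2
  91·L_0(z) = (91/60)z^2 - (91/10)z + 91/12
  (-5)·L_1(z) = (5/24)z^2 - 125/24
  51·L_2(z) = (51/40)z^2 + (51/10)z - 51/8
Adding term by term: 3z^2 - 4z - 4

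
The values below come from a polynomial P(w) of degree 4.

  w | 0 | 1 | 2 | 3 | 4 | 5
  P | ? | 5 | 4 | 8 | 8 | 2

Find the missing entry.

27

The 5 known values determine P uniquely (degree ≤ 4).
L_0(0) = (-2)·(-3)·(-4)·(-5)/[(-1)·(-2)·(-3)·(-4)] = 5
L_1(0) = (-1)·(-3)·(-4)·(-5)/[(1)·(-1)·(-2)·(-3)] = -10
L_2(0) = (-1)·(-2)·(-4)·(-5)/[(2)·(1)·(-1)·(-2)] = 10
L_3(0) = (-1)·(-2)·(-3)·(-5)/[(3)·(2)·(1)·(-1)] = -5
L_4(0) = (-1)·(-2)·(-3)·(-4)/[(4)·(3)·(2)·(1)] = 1
Sum: 5·(5) + 4·(-10) + 8·(10) + 8·(-5) + 2·(1) = 27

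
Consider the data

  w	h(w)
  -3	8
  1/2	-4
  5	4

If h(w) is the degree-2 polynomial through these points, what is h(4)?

-1/18

L_0(4) = (7/2)·(-1)/[(-7/2)·(-8)] = -1/8
L_1(4) = (7)·(-1)/[(7/2)·(-9/2)] = 4/9
L_2(4) = (7)·(7/2)/[(8)·(9/2)] = 49/72
Sum: 8·(-1/8) + (-4)·(4/9) + 4·(49/72) = -1/18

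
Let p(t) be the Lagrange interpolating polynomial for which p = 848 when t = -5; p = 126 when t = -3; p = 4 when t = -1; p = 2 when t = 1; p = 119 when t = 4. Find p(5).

358

Evaluate each Lagrange basis at t = 5:
L_0(5) = (8)·(6)·(4)·(1)/[(-2)·(-4)·(-6)·(-9)] = 4/9
L_1(5) = (10)·(6)·(4)·(1)/[(2)·(-2)·(-4)·(-7)] = -15/7
L_2(5) = (10)·(8)·(4)·(1)/[(4)·(2)·(-2)·(-5)] = 4
L_3(5) = (10)·(8)·(6)·(1)/[(6)·(4)·(2)·(-3)] = -10/3
L_4(5) = (10)·(8)·(6)·(4)/[(9)·(7)·(5)·(3)] = 128/63
Sum: 848·(4/9) + 126·(-15/7) + 4·(4) + 2·(-10/3) + 119·(128/63) = 358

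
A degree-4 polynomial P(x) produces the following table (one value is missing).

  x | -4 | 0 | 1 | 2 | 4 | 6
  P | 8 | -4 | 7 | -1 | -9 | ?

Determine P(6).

979/4

The 5 known values determine P uniquely (degree ≤ 4).
L_0(6) = (6)·(5)·(4)·(2)/[(-4)·(-5)·(-6)·(-8)] = 1/4
L_1(6) = (10)·(5)·(4)·(2)/[(4)·(-1)·(-2)·(-4)] = -25/2
L_2(6) = (10)·(6)·(4)·(2)/[(5)·(1)·(-1)·(-3)] = 32
L_3(6) = (10)·(6)·(5)·(2)/[(6)·(2)·(1)·(-2)] = -25
L_4(6) = (10)·(6)·(5)·(4)/[(8)·(4)·(3)·(2)] = 25/4
Sum: 8·(1/4) + (-4)·(-25/2) + 7·(32) + (-1)·(-25) + (-9)·(25/4) = 979/4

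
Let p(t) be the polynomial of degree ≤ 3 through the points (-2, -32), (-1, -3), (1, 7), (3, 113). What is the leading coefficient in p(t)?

4

Build the Lagrange basis polynomials:
L_0(t) = (t + 1)(t - 1)(t - 3) / [-15] = -(1/15)t^3 + (1/5)t^2 + (1/15)t - 1/5
L_1(t) = (t + 2)(t - 1)(t - 3) / [8] = (1/8)t^3 - (1/4)t^2 - (5/8)t + 3/4
L_2(t) = (t + 2)(t + 1)(t - 3) / [-12] = -(1/12)t^3 + (7/12)t + 1/2
L_3(t) = (t + 2)(t + 1)(t - 1) / [40] = (1/40)t^3 + (1/20)t^2 - (1/40)t - 1/20
p(t) = (-32)·L_0 + (-3)·L_1 + 7·L_2 + 113·L_3
Only the coefficient of t^3 is needed; take it from each L_i and combine:
(-32)·(-1/15) + (-3)·(1/8) + 7·(-1/12) + 113·(1/40) = 4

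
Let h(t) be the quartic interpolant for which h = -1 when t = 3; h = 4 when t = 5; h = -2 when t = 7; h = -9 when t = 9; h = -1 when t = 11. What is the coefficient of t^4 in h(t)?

1/64

Build the Lagrange basis polynomials:
L_0(t) = (t - 5)(t - 7)(t - 9)(t - 11) / [384] = (1/384)t^4 - (1/12)t^3 + (187/192)t^2 - (59/12)t + 1155/128
L_1(t) = (t - 3)(t - 7)(t - 9)(t - 11) / [-96] = -(1/96)t^4 + (5/16)t^3 - (10/3)t^2 + (235/16)t - 693/32
L_2(t) = (t - 3)(t - 5)(t - 9)(t - 11) / [64] = (1/64)t^4 - (7/16)t^3 + (137/32)t^2 - (273/16)t + 1485/64
L_3(t) = (t - 3)(t - 5)(t - 7)(t - 11) / [-96] = -(1/96)t^4 + (13/48)t^3 - (59/24)t^2 + (443/48)t - 385/32
L_4(t) = (t - 3)(t - 5)(t - 7)(t - 9) / [384] = (1/384)t^4 - (1/16)t^3 + (103/192)t^2 - (31/16)t + 315/128
h(t) = (-1)·L_0 + 4·L_1 + (-2)·L_2 + (-9)·L_3 + (-1)·L_4
Only the coefficient of t^4 is needed; take it from each L_i and combine:
(-1)·(1/384) + 4·(-1/96) + (-2)·(1/64) + (-9)·(-1/96) + (-1)·(1/384) = 1/64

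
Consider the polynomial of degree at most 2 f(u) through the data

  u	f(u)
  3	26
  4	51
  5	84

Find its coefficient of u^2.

4

Build the Lagrange basis polynomials:
L_0(u) = (u - 4)(u - 5) / [2] = (1/2)u^2 - (9/2)u + 10
L_1(u) = (u - 3)(u - 5) / [-1] = -u^2 + 8u - 15
L_2(u) = (u - 3)(u - 4) / [2] = (1/2)u^2 - (7/2)u + 6
f(u) = 26·L_0 + 51·L_1 + 84·L_2
Only the coefficient of u^2 is needed; take it from each L_i and combine:
26·(1/2) + 51·(-1) + 84·(1/2) = 4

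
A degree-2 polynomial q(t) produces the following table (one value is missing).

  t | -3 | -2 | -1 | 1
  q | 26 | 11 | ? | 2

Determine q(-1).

2

The 3 known values determine q uniquely (degree ≤ 2).
Evaluate each Lagrange basis at t = -1:
L_0(-1) = (1)·(-2)/[(-1)·(-4)] = -1/2
L_1(-1) = (2)·(-2)/[(1)·(-3)] = 4/3
L_2(-1) = (2)·(1)/[(4)·(3)] = 1/6
Sum: 26·(-1/2) + 11·(4/3) + 2·(1/6) = 2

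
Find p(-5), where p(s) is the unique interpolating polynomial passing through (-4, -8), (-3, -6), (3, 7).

-209/21

Using Newton's divided-difference form:
p[-4,-3] = (-6 - (-8)) / (-3 - (-4)) = 2
p[-3,3] = (7 - (-6)) / (3 - (-3)) = 13/6
p[-4,-3,3] = (13/6 - 2) / (3 - (-4)) = 1/42
p(-5) = -8 + 2·(-1) + (1/42)·(-1)·(-2) = -209/21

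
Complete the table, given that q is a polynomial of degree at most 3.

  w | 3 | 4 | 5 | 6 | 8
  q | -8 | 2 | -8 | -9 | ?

132

The 4 known values determine q uniquely (degree ≤ 3).
L_0(8) = (4)·(3)·(2)/[(-1)·(-2)·(-3)] = -4
L_1(8) = (5)·(3)·(2)/[(1)·(-1)·(-2)] = 15
L_2(8) = (5)·(4)·(2)/[(2)·(1)·(-1)] = -20
L_3(8) = (5)·(4)·(3)/[(3)·(2)·(1)] = 10
Sum: (-8)·(-4) + 2·(15) + (-8)·(-20) + (-9)·(10) = 132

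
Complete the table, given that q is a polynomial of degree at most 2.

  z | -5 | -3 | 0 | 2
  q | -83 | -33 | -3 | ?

The 3 known values determine q uniquely (degree ≤ 2).
Evaluate each Lagrange basis at z = 2:
L_0(2) = (5)·(2)/[(-2)·(-5)] = 1
L_1(2) = (7)·(2)/[(2)·(-3)] = -7/3
L_2(2) = (7)·(5)/[(5)·(3)] = 7/3
Sum: (-83)·(1) + (-33)·(-7/3) + (-3)·(7/3) = -13

-13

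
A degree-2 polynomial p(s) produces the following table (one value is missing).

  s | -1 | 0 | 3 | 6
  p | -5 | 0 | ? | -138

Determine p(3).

The 3 known values determine p uniquely (degree ≤ 2).
L_0(3) = (3)·(-3)/[(-1)·(-7)] = -9/7
L_1(3) = (4)·(-3)/[(1)·(-6)] = 2
L_2(3) = (4)·(3)/[(7)·(6)] = 2/7
Sum: (-5)·(-9/7) + 0 + (-138)·(2/7) = -33

-33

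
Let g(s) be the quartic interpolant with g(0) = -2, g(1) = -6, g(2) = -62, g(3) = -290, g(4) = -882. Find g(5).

L_0(5) = (4)·(3)·(2)·(1)/[(-1)·(-2)·(-3)·(-4)] = 1
L_1(5) = (5)·(3)·(2)·(1)/[(1)·(-1)·(-2)·(-3)] = -5
L_2(5) = (5)·(4)·(2)·(1)/[(2)·(1)·(-1)·(-2)] = 10
L_3(5) = (5)·(4)·(3)·(1)/[(3)·(2)·(1)·(-1)] = -10
L_4(5) = (5)·(4)·(3)·(2)/[(4)·(3)·(2)·(1)] = 5
Sum: (-2)·(1) + (-6)·(-5) + (-62)·(10) + (-290)·(-10) + (-882)·(5) = -2102

-2102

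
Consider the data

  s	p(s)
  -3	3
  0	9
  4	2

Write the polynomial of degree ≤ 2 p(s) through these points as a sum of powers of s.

p(s) = -(15/28)s^2 + (11/28)s + 9

Build the Lagrange basis polynomials:
L_0(s) = s(s - 4) / [21] = (1/21)s^2 - (4/21)s
L_1(s) = (s + 3)(s - 4) / [-12] = -(1/12)s^2 + (1/12)s + 1
L_2(s) = (s + 3)s / [28] = (1/28)s^2 + (3/28)s
p(s) = 3·L_0 + 9·L_1 + 2·L_2
  3·L_0(s) = (1/7)s^2 - (4/7)s
  9·L_1(s) = -(3/4)s^2 + (3/4)s + 9
  2·L_2(s) = (1/14)s^2 + (3/14)s
Adding term by term: -(15/28)s^2 + (11/28)s + 9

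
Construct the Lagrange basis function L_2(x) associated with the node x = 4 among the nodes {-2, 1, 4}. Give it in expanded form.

L_2(x) = (1/18)x^2 + (1/18)x - 1/9

L_2(x) = (x + 2)(x - 1) / [(6)·(3)]
       = (x^2 + x - 2) / (18)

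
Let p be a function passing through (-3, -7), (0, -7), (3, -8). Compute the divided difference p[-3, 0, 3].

p[-3,0] = (-7 - (-7)) / (0 - (-3)) = 0
p[0,3] = (-8 - (-7)) / (3 - 0) = -1/3
p[-3,0,3] = (-1/3 - 0) / (3 - (-3)) = -1/18

-1/18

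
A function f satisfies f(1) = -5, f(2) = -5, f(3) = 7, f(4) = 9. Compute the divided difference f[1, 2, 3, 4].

f[1,2] = (-5 - (-5)) / (2 - 1) = 0
f[2,3] = (7 - (-5)) / (3 - 2) = 12
f[3,4] = (9 - 7) / (4 - 3) = 2
f[1,2,3] = (12 - 0) / (3 - 1) = 6
f[2,3,4] = (2 - 12) / (4 - 2) = -5
f[1,2,3,4] = (-5 - 6) / (4 - 1) = -11/3

-11/3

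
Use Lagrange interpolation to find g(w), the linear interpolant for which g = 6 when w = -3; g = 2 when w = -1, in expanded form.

g(w) = -2w

Build the Lagrange basis polynomials:
L_0(w) = (w + 1) / [-2] = -(1/2)w - 1/2
L_1(w) = (w + 3) / [2] = (1/2)w + 3/2
g(w) = 6·L_0 + 2·L_1
  6·L_0(w) = -3w - 3
  2·L_1(w) = w + 3
Adding term by term: -2w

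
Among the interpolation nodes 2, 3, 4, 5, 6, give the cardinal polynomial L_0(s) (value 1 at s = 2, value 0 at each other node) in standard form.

L_0(s) = (s - 3)(s - 4)(s - 5)(s - 6) / [(-1)·(-2)·(-3)·(-4)]
       = (s^4 - 18s^3 + 119s^2 - 342s + 360) / (24)

L_0(s) = (1/24)s^4 - (3/4)s^3 + (119/24)s^2 - (57/4)s + 15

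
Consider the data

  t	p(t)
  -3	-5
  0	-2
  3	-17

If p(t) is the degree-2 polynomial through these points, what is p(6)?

-50

Using Newton's divided-difference form:
p[-3,0] = (-2 - (-5)) / (0 - (-3)) = 1
p[0,3] = (-17 - (-2)) / (3 - 0) = -5
p[-3,0,3] = (-5 - 1) / (3 - (-3)) = -1
p(6) = -5 + 1·(9) + (-1)·(9)·(6) = -50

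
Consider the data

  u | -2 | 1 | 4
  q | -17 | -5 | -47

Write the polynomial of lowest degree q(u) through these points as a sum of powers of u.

q(u) = -3u^2 + u - 3

Build the Lagrange basis polynomials:
L_0(u) = (u - 1)(u - 4) / [18] = (1/18)u^2 - (5/18)u + 2/9
L_1(u) = (u + 2)(u - 4) / [-9] = -(1/9)u^2 + (2/9)u + 8/9
L_2(u) = (u + 2)(u - 1) / [18] = (1/18)u^2 + (1/18)u - 1/9
q(u) = (-17)·L_0 + (-5)·L_1 + (-47)·L_2
  (-17)·L_0(u) = -(17/18)u^2 + (85/18)u - 34/9
  (-5)·L_1(u) = (5/9)u^2 - (10/9)u - 40/9
  (-47)·L_2(u) = -(47/18)u^2 - (47/18)u + 47/9
Adding term by term: -3u^2 + u - 3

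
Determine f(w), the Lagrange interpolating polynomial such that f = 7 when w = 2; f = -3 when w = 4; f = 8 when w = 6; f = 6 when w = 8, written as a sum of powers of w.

L_0(w) = (w - 4)(w - 6)(w - 8) / [-48] = -(1/48)w^3 + (3/8)w^2 - (13/6)w + 4
L_1(w) = (w - 2)(w - 6)(w - 8) / [16] = (1/16)w^3 - w^2 + (19/4)w - 6
L_2(w) = (w - 2)(w - 4)(w - 8) / [-16] = -(1/16)w^3 + (7/8)w^2 - (7/2)w + 4
L_3(w) = (w - 2)(w - 4)(w - 6) / [48] = (1/48)w^3 - (1/4)w^2 + (11/12)w - 1
f(w) = 7·L_0 + (-3)·L_1 + 8·L_2 + 6·L_3
  7·L_0(w) = -(7/48)w^3 + (21/8)w^2 - (91/6)w + 28
  (-3)·L_1(w) = -(3/16)w^3 + 3w^2 - (57/4)w + 18
  8·L_2(w) = -(1/2)w^3 + 7w^2 - 28w + 32
  6·L_3(w) = (1/8)w^3 - (3/2)w^2 + (11/2)w - 6
Adding term by term: -(17/24)w^3 + (89/8)w^2 - (623/12)w + 72

f(w) = -(17/24)w^3 + (89/8)w^2 - (623/12)w + 72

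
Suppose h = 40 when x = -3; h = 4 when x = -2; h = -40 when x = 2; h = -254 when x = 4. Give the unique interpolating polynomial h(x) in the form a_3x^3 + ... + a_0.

Newton's divided differences:
h[-3,-2] = (4 - 40) / (-2 - (-3)) = -36
h[-2,2] = (-40 - 4) / (2 - (-2)) = -11
h[2,4] = (-254 - (-40)) / (4 - 2) = -107
h[-3,-2,2] = (-11 - (-36)) / (2 - (-3)) = 5
h[-2,2,4] = (-107 - (-11)) / (4 - (-2)) = -16
h[-3,-2,2,4] = (-16 - 5) / (4 - (-3)) = -3
h(x) = 40 + (-36)·(x + 3) + 5·(x + 3)(x + 2) + (-3)·(x + 3)(x + 2)(x - 2)
Expanding: h(x) = -3x^3 - 4x^2 + x - 2

h(x) = -3x^3 - 4x^2 + x - 2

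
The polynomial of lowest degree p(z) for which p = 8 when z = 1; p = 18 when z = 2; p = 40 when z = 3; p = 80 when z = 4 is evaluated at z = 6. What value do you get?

238

Evaluate each Lagrange basis at z = 6:
L_0(6) = (4)·(3)·(2)/[(-1)·(-2)·(-3)] = -4
L_1(6) = (5)·(3)·(2)/[(1)·(-1)·(-2)] = 15
L_2(6) = (5)·(4)·(2)/[(2)·(1)·(-1)] = -20
L_3(6) = (5)·(4)·(3)/[(3)·(2)·(1)] = 10
Sum: 8·(-4) + 18·(15) + 40·(-20) + 80·(10) = 238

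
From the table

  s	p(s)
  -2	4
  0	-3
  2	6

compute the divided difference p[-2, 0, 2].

2

p[-2,0] = (-3 - 4) / (0 - (-2)) = -7/2
p[0,2] = (6 - (-3)) / (2 - 0) = 9/2
p[-2,0,2] = (9/2 - (-7/2)) / (2 - (-2)) = 2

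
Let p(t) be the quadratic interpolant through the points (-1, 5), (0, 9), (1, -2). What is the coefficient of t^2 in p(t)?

The leading coefficient equals the top divided difference p[-1,0,1].
p[-1,0] = (9 - 5) / (0 - (-1)) = 4
p[0,1] = (-2 - 9) / (1 - 0) = -11
p[-1,0,1] = (-11 - 4) / (1 - (-1)) = -15/2

-15/2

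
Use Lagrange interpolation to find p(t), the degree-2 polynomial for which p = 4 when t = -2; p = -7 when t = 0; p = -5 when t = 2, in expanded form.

Build the Lagrange basis polynomials:
L_0(t) = t(t - 2) / [8] = (1/8)t^2 - (1/4)t
L_1(t) = (t + 2)(t - 2) / [-4] = -(1/4)t^2 + 1
L_2(t) = (t + 2)t / [8] = (1/8)t^2 + (1/4)t
p(t) = 4·L_0 + (-7)·L_1 + (-5)·L_2
  4·L_0(t) = (1/2)t^2 - t
  (-7)·L_1(t) = (7/4)t^2 - 7
  (-5)·L_2(t) = -(5/8)t^2 - (5/4)t
Adding term by term: (13/8)t^2 - (9/4)t - 7

p(t) = (13/8)t^2 - (9/4)t - 7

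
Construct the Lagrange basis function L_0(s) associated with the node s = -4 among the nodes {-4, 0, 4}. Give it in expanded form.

L_0(s) = (1/32)s^2 - (1/8)s

L_0(s) = s(s - 4) / [(-4)·(-8)]
       = (s^2 - 4s) / (32)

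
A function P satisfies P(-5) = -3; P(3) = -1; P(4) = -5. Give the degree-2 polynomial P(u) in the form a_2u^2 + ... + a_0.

P(u) = -(17/36)u^2 - (25/36)u + 16/3

L_0(u) = (u - 3)(u - 4) / [72] = (1/72)u^2 - (7/72)u + 1/6
L_1(u) = (u + 5)(u - 4) / [-8] = -(1/8)u^2 - (1/8)u + 5/2
L_2(u) = (u + 5)(u - 3) / [9] = (1/9)u^2 + (2/9)u - 5/3
P(u) = (-3)·L_0 + (-1)·L_1 + (-5)·L_2
  (-3)·L_0(u) = -(1/24)u^2 + (7/24)u - 1/2
  (-1)·L_1(u) = (1/8)u^2 + (1/8)u - 5/2
  (-5)·L_2(u) = -(5/9)u^2 - (10/9)u + 25/3
Adding term by term: -(17/36)u^2 - (25/36)u + 16/3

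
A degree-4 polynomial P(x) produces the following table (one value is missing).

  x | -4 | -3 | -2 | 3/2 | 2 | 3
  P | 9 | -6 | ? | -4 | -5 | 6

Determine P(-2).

The 5 known values determine P uniquely (degree ≤ 4).
Evaluate each Lagrange basis at x = -2:
L_0(-2) = (1)·(-7/2)·(-4)·(-5)/[(-1)·(-11/2)·(-6)·(-7)] = -10/33
L_1(-2) = (2)·(-7/2)·(-4)·(-5)/[(1)·(-9/2)·(-5)·(-6)] = 28/27
L_2(-2) = (2)·(1)·(-4)·(-5)/[(11/2)·(9/2)·(-1/2)·(-3/2)] = 640/297
L_3(-2) = (2)·(1)·(-7/2)·(-5)/[(6)·(5)·(1/2)·(-1)] = -7/3
L_4(-2) = (2)·(1)·(-7/2)·(-4)/[(7)·(6)·(3/2)·(1)] = 4/9
Sum: 9·(-10/33) + (-6)·(28/27) + (-4)·(640/297) + (-5)·(-7/3) + 6·(4/9) = -961/297

-961/297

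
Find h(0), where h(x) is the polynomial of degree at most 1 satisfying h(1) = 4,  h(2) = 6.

L_0(0) = (-2)/[(-1)] = 2
L_1(0) = (-1)/[(1)] = -1
Sum: 4·(2) + 6·(-1) = 2

2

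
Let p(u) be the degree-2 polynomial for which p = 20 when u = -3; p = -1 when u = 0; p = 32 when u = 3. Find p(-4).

Evaluate each Lagrange basis at u = -4:
L_0(-4) = (-4)·(-7)/[(-3)·(-6)] = 14/9
L_1(-4) = (-1)·(-7)/[(3)·(-3)] = -7/9
L_2(-4) = (-1)·(-4)/[(6)·(3)] = 2/9
Sum: 20·(14/9) + (-1)·(-7/9) + 32·(2/9) = 39

39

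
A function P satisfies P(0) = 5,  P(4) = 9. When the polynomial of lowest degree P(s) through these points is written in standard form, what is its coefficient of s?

1

The leading coefficient equals the top divided difference P[0,4].
P[0,4] = (9 - 5) / (4 - 0) = 1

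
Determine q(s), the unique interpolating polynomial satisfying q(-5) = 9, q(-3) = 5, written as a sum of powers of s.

L_0(s) = (s + 3) / [-2] = -(1/2)s - 3/2
L_1(s) = (s + 5) / [2] = (1/2)s + 5/2
q(s) = 9·L_0 + 5·L_1
  9·L_0(s) = -(9/2)s - 27/2
  5·L_1(s) = (5/2)s + 25/2
Adding term by term: -2s - 1

q(s) = -2s - 1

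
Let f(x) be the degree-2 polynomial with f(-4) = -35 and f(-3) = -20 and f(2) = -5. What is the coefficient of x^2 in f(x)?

The leading coefficient equals the top divided difference f[-4,-3,2].
f[-4,-3] = (-20 - (-35)) / (-3 - (-4)) = 15
f[-3,2] = (-5 - (-20)) / (2 - (-3)) = 3
f[-4,-3,2] = (3 - 15) / (2 - (-4)) = -2

-2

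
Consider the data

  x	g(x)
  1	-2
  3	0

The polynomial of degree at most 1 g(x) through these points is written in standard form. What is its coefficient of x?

L_0(x) = (x - 3) / [-2] = -(1/2)x + 3/2
L_1(x) = (x - 1) / [2] = (1/2)x - 1/2
g(x) = (-2)·L_0 + 0·L_1
Only the coefficient of x is needed; take it from each L_i and combine:
(-2)·(-1/2) + 0·(1/2) = 1

1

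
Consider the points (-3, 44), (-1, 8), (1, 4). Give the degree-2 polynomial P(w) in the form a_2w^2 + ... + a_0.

P(w) = 4w^2 - 2w + 2

Newton's divided differences:
P[-3,-1] = (8 - 44) / (-1 - (-3)) = -18
P[-1,1] = (4 - 8) / (1 - (-1)) = -2
P[-3,-1,1] = (-2 - (-18)) / (1 - (-3)) = 4
P(w) = 44 + (-18)·(w + 3) + 4·(w + 3)(w + 1)
Expanding: P(w) = 4w^2 - 2w + 2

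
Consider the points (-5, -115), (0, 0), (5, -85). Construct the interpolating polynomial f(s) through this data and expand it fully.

f(s) = -4s^2 + 3s

L_0(s) = s(s - 5) / [50] = (1/50)s^2 - (1/10)s
L_1(s) = (s + 5)(s - 5) / [-25] = -(1/25)s^2 + 1
L_2(s) = (s + 5)s / [50] = (1/50)s^2 + (1/10)s
f(s) = (-115)·L_0 + 0·L_1 + (-85)·L_2
  (-115)·L_0(s) = -(23/10)s^2 + (23/2)s
  0·L_1(s) = 0
  (-85)·L_2(s) = -(17/10)s^2 - (17/2)s
Adding term by term: -4s^2 + 3s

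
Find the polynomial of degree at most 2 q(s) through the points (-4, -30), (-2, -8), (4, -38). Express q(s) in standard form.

Newton's divided differences:
q[-4,-2] = (-8 - (-30)) / (-2 - (-4)) = 11
q[-2,4] = (-38 - (-8)) / (4 - (-2)) = -5
q[-4,-2,4] = (-5 - 11) / (4 - (-4)) = -2
q(s) = -30 + 11·(s + 4) + (-2)·(s + 4)(s + 2)
Expanding: q(s) = -2s^2 - s - 2

q(s) = -2s^2 - s - 2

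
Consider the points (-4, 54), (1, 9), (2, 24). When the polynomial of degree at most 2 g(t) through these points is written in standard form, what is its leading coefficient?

4

Build the Lagrange basis polynomials:
L_0(t) = (t - 1)(t - 2) / [30] = (1/30)t^2 - (1/10)t + 1/15
L_1(t) = (t + 4)(t - 2) / [-5] = -(1/5)t^2 - (2/5)t + 8/5
L_2(t) = (t + 4)(t - 1) / [6] = (1/6)t^2 + (1/2)t - 2/3
g(t) = 54·L_0 + 9·L_1 + 24·L_2
Only the coefficient of t^2 is needed; take it from each L_i and combine:
54·(1/30) + 9·(-1/5) + 24·(1/6) = 4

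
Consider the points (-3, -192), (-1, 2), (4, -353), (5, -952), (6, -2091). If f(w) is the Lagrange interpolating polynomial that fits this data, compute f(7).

Evaluate each Lagrange basis at w = 7:
L_0(7) = (8)·(3)·(2)·(1)/[(-2)·(-7)·(-8)·(-9)] = 1/21
L_1(7) = (10)·(3)·(2)·(1)/[(2)·(-5)·(-6)·(-7)] = -1/7
L_2(7) = (10)·(8)·(2)·(1)/[(7)·(5)·(-1)·(-2)] = 16/7
L_3(7) = (10)·(8)·(3)·(1)/[(8)·(6)·(1)·(-1)] = -5
L_4(7) = (10)·(8)·(3)·(2)/[(9)·(7)·(2)·(1)] = 80/21
Sum: (-192)·(1/21) + 2·(-1/7) + (-353)·(16/7) + (-952)·(-5) + (-2091)·(80/21) = -4022

-4022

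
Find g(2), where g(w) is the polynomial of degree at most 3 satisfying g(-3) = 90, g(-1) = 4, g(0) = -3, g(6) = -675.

Using Newton's divided-difference form:
g[-3,-1] = (4 - 90) / (-1 - (-3)) = -43
g[-1,0] = (-3 - 4) / (0 - (-1)) = -7
g[0,6] = (-675 - (-3)) / (6 - 0) = -112
g[-3,-1,0] = (-7 - (-43)) / (0 - (-3)) = 12
g[-1,0,6] = (-112 - (-7)) / (6 - (-1)) = -15
g[-3,-1,0,6] = (-15 - 12) / (6 - (-3)) = -3
g(2) = 90 + (-43)·(5) + 12·(5)·(3) + (-3)·(5)·(3)·(2) = -35

-35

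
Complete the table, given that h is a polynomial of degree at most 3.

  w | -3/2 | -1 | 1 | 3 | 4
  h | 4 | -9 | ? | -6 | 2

The 4 known values determine h uniquely (degree ≤ 3).
L_0(1) = (2)·(-2)·(-3)/[(-1/2)·(-9/2)·(-11/2)] = -32/33
L_1(1) = (5/2)·(-2)·(-3)/[(1/2)·(-4)·(-5)] = 3/2
L_2(1) = (5/2)·(2)·(-3)/[(9/2)·(4)·(-1)] = 5/6
L_3(1) = (5/2)·(2)·(-2)/[(11/2)·(5)·(1)] = -4/11
Sum: 4·(-32/33) + (-9)·(3/2) + (-6)·(5/6) + 2·(-4/11) = -1525/66

-1525/66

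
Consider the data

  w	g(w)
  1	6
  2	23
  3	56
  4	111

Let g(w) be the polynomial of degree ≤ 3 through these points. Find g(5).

194

Using Newton's divided-difference form:
g[1,2] = (23 - 6) / (2 - 1) = 17
g[2,3] = (56 - 23) / (3 - 2) = 33
g[3,4] = (111 - 56) / (4 - 3) = 55
g[1,2,3] = (33 - 17) / (3 - 1) = 8
g[2,3,4] = (55 - 33) / (4 - 2) = 11
g[1,2,3,4] = (11 - 8) / (4 - 1) = 1
g(5) = 6 + 17·(4) + 8·(4)·(3) + 1·(4)·(3)·(2) = 194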